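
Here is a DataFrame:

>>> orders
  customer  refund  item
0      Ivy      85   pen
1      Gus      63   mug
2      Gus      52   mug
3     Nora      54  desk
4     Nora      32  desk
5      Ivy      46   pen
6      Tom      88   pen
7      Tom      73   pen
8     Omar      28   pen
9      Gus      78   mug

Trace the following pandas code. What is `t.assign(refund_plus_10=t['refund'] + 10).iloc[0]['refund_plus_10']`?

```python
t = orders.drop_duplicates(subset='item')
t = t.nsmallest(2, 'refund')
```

drop duplicate item (keep=first):
  customer  refund  item
0      Ivy      85   pen
1      Gus      63   mug
3     Nora      54  desk
take 2 rows with smallest refund:
  customer  refund  item
3     Nora      54  desk
1      Gus      63   mug
add column refund_plus_10 = t['refund'] + 10:
  customer  refund  item  refund_plus_10
3     Nora      54  desk              64
1      Gus      63   mug              73
Finally, value at position 0, column 'refund_plus_10' = 64.

64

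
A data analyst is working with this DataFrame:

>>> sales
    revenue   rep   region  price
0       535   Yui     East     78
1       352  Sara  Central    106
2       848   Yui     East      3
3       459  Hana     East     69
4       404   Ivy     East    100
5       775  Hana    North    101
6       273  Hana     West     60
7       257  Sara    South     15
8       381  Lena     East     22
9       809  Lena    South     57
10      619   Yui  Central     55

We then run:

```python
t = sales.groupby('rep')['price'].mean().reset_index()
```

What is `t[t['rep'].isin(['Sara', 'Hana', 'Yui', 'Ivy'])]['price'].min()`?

45.3333333333

group by rep, mean of price:
rep
Hana     76.666667
Ivy     100.000000
Lena     39.500000
Sara     60.500000
Yui      45.333333
Name: price, dtype: float64
reset_index():
    rep       price
0  Hana   76.666667
1   Ivy  100.000000
2  Lena   39.500000
3  Sara   60.500000
4   Yui   45.333333
filter rows where rep in ['Sara', 'Hana', 'Yui', 'Ivy']:
    rep       price
0  Hana   76.666667
1   Ivy  100.000000
3  Sara   60.500000
4   Yui   45.333333
So min() = 45.3333333333.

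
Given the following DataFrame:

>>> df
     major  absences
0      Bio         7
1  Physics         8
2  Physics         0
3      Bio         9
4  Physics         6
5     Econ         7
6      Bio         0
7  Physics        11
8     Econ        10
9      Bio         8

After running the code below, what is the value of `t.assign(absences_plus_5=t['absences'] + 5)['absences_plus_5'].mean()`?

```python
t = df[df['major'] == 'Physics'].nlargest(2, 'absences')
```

14.5

filter rows where major == 'Physics':
     major  absences
1  Physics         8
2  Physics         0
4  Physics         6
7  Physics        11
take 2 rows with largest absences:
     major  absences
7  Physics        11
1  Physics         8
add column absences_plus_5 = t['absences'] + 5:
     major  absences  absences_plus_5
7  Physics        11               16
1  Physics         8               13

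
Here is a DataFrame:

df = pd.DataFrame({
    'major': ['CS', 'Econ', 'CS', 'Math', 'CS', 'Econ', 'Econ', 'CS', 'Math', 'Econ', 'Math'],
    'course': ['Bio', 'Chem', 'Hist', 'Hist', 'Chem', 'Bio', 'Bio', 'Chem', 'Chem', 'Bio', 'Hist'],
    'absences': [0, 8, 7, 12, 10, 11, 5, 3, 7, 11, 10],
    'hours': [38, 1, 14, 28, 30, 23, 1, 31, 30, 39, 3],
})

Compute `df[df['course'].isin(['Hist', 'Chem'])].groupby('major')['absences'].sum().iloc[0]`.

filter rows where course in ['Hist', 'Chem']:
   major course  absences  hours
1   Econ   Chem         8      1
2     CS   Hist         7     14
3   Math   Hist        12     28
4     CS   Chem        10     30
7     CS   Chem         3     31
8   Math   Chem         7     30
10  Math   Hist        10      3
group by major, sum of absences:
major
CS      20
Econ     8
Math    29
Name: absences, dtype: int64

20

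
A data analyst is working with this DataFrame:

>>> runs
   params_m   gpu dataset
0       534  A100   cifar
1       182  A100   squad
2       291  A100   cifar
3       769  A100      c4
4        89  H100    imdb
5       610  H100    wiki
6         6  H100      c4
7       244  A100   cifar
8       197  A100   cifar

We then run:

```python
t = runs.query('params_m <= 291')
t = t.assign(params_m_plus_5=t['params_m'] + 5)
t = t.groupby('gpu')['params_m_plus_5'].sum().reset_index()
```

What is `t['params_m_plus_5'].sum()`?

1039

filter rows where params_m <= 291:
   params_m   gpu dataset
1       182  A100   squad
2       291  A100   cifar
4        89  H100    imdb
6         6  H100      c4
7       244  A100   cifar
8       197  A100   cifar
add column params_m_plus_5 = t['params_m'] + 5:
   params_m   gpu dataset  params_m_plus_5
1       182  A100   squad              187
2       291  A100   cifar              296
4        89  H100    imdb               94
6         6  H100      c4               11
7       244  A100   cifar              249
8       197  A100   cifar              202
group by gpu, sum of params_m_plus_5:
gpu
A100    934
H100    105
Name: params_m_plus_5, dtype: int64
reset_index():
    gpu  params_m_plus_5
0  A100              934
1  H100              105
So sum() = 1039.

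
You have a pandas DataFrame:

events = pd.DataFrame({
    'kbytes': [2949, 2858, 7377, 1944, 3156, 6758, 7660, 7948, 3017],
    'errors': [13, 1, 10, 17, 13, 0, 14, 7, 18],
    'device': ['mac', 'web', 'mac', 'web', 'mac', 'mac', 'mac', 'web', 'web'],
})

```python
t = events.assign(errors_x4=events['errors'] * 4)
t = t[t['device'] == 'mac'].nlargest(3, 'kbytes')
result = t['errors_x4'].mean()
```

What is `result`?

32.0

add column errors_x4 = events['errors'] * 4:
   kbytes  errors device  errors_x4
0    2949      13    mac         52
1    2858       1    web          4
2    7377      10    mac         40
3    1944      17    web         68
4    3156      13    mac         52
5    6758       0    mac          0
6    7660      14    mac         56
7    7948       7    web         28
8    3017      18    web         72
filter rows where device == 'mac':
   kbytes  errors device  errors_x4
0    2949      13    mac         52
2    7377      10    mac         40
4    3156      13    mac         52
5    6758       0    mac          0
6    7660      14    mac         56
take 3 rows with largest kbytes:
   kbytes  errors device  errors_x4
6    7660      14    mac         56
2    7377      10    mac         40
5    6758       0    mac          0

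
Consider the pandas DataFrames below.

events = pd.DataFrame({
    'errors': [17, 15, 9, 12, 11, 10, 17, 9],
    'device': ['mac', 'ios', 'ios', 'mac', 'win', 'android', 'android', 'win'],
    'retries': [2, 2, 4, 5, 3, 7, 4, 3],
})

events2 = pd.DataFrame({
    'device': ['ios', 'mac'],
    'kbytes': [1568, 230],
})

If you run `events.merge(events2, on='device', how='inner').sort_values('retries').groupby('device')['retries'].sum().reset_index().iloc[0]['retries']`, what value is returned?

6

merge on 'device' (how='inner') → 4 rows:
   errors device  retries  kbytes
0      17    mac        2     230
1      15    ios        2    1568
2       9    ios        4    1568
3      12    mac        5     230
sort by retries:
   errors device  retries  kbytes
0      17    mac        2     230
1      15    ios        2    1568
2       9    ios        4    1568
3      12    mac        5     230
group by device, sum of retries:
device
ios    6
mac    7
Name: retries, dtype: int64
reset_index():
  device  retries
0    ios        6
1    mac        7
The value at position 0, column 'retries' is 6.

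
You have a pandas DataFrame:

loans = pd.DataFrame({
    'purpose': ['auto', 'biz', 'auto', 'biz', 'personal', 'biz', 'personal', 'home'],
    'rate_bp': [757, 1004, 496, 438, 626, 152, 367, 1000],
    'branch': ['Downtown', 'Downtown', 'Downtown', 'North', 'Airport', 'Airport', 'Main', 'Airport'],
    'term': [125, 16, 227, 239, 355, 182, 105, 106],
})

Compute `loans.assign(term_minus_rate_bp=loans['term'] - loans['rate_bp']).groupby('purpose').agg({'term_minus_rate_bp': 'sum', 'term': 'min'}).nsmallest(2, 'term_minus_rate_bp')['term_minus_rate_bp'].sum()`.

-2058

add column term_minus_rate_bp = loans['term'] - loans['rate_bp']:
    purpose  rate_bp    branch  term  term_minus_rate_bp
0      auto      757  Downtown   125                -632
1       biz     1004  Downtown    16                -988
2      auto      496  Downtown   227                -269
3       biz      438     North   239                -199
4  personal      626   Airport   355                -271
5       biz      152   Airport   182                  30
6  personal      367      Main   105                -262
7      home     1000   Airport   106                -894
group by purpose: sum(term_minus_rate_bp), min(term):
          term_minus_rate_bp  term
purpose                           
auto                    -901   125
biz                    -1157    16
home                    -894   106
personal                -533   105
take 2 rows with smallest term_minus_rate_bp:
         term_minus_rate_bp  term
purpose                          
biz                   -1157    16
auto                   -901   125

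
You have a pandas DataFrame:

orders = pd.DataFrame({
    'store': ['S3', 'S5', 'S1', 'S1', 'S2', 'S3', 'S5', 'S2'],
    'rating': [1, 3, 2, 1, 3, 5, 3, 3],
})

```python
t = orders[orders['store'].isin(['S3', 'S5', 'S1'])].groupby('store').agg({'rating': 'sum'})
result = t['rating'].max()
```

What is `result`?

filter rows where store in ['S3', 'S5', 'S1']:
  store  rating
0    S3       1
1    S5       3
2    S1       2
3    S1       1
5    S3       5
6    S5       3
group by store, sum of rating:
       rating
store        
S1          3
S3          6
S5          6
Reading off the max of column 'rating', we get 6.

6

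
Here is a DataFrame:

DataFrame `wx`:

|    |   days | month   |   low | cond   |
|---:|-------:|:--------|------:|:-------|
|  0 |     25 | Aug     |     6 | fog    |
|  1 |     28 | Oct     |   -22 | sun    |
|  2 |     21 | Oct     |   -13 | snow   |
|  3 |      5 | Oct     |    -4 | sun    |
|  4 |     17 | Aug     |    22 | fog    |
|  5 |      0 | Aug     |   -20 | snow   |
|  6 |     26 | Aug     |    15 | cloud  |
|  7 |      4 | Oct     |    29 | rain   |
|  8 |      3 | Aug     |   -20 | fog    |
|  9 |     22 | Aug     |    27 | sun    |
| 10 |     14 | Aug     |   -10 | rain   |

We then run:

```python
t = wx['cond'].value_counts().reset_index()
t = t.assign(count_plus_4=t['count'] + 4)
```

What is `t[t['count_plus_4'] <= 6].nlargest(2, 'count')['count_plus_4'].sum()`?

12

value_counts of cond:
cond
fog      3
sun      3
snow     2
rain     2
cloud    1
Name: count, dtype: int64
reset_index():
    cond  count
0    fog      3
1    sun      3
2   snow      2
3   rain      2
4  cloud      1
add column count_plus_4 = t['count'] + 4:
    cond  count  count_plus_4
0    fog      3             7
1    sun      3             7
2   snow      2             6
3   rain      2             6
4  cloud      1             5
filter rows where count_plus_4 <= 6:
    cond  count  count_plus_4
2   snow      2             6
3   rain      2             6
4  cloud      1             5
take 2 rows with largest count:
   cond  count  count_plus_4
2  snow      2             6
3  rain      2             6
Finally, sum of column 'count_plus_4' = 12.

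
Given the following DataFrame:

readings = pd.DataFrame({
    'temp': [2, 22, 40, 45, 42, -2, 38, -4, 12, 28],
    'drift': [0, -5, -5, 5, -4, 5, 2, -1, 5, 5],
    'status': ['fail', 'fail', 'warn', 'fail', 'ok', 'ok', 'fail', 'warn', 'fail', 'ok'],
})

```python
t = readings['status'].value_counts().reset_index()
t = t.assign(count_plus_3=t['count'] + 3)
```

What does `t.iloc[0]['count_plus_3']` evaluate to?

value_counts of status:
status
fail    5
ok      3
warn    2
Name: count, dtype: int64
reset_index():
  status  count
0   fail      5
1     ok      3
2   warn      2
add column count_plus_3 = t['count'] + 3:
  status  count  count_plus_3
0   fail      5             8
1     ok      3             6
2   warn      2             5
Reading off the value at position 0, column 'count_plus_3', we get 8.

8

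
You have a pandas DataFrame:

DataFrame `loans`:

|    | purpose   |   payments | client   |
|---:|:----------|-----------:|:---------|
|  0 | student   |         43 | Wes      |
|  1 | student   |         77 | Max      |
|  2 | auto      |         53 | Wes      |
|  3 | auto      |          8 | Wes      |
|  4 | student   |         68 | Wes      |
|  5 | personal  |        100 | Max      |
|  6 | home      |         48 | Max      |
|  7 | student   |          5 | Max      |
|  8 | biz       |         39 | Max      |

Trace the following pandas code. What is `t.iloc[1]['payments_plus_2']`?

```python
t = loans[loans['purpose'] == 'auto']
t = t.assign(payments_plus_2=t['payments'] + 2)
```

filter rows where purpose == 'auto':
  purpose  payments client
2    auto        53    Wes
3    auto         8    Wes
add column payments_plus_2 = t['payments'] + 2:
  purpose  payments client  payments_plus_2
2    auto        53    Wes               55
3    auto         8    Wes               10

10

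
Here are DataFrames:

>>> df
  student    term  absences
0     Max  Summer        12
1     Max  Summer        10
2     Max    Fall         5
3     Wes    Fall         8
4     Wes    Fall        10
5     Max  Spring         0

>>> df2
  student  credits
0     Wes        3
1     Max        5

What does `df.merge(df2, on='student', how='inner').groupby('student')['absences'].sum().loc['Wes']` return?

merge on 'student' (how='inner') → 6 rows:
  student    term  absences  credits
0     Max  Summer        12        5
1     Max  Summer        10        5
2     Max    Fall         5        5
3     Wes    Fall         8        3
4     Wes    Fall        10        3
5     Max  Spring         0        5
group by student, sum of absences:
student
Max    27
Wes    18
Name: absences, dtype: int64

18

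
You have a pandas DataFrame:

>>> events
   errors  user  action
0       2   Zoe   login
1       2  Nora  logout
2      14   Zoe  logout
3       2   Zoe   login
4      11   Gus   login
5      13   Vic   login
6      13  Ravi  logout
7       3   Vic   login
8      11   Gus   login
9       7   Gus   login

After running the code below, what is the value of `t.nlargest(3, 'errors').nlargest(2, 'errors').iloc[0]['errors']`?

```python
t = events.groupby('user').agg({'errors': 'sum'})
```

group by user, sum of errors:
      errors
user        
Gus       29
Nora       2
Ravi      13
Vic       16
Zoe       18
take 3 rows with largest errors:
      errors
user        
Gus       29
Zoe       18
Vic       16
take 2 rows with largest errors:
      errors
user        
Gus       29
Zoe       18

29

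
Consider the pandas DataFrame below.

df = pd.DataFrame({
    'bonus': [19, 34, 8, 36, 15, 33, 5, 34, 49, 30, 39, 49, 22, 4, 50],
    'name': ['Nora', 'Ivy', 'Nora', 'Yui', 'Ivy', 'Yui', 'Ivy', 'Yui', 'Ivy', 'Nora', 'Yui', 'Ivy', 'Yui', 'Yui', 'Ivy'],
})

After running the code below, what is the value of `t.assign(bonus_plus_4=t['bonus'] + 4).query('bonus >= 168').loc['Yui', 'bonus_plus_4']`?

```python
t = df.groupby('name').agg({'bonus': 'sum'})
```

172

group by name, sum of bonus:
      bonus
name       
Ivy     202
Nora     57
Yui     168
add column bonus_plus_4 = t['bonus'] + 4:
      bonus  bonus_plus_4
name                     
Ivy     202           206
Nora     57            61
Yui     168           172
filter rows where bonus >= 168:
      bonus  bonus_plus_4
name                     
Ivy     202           206
Yui     168           172
Then the value at row 'Yui', column 'bonus_plus_4': 172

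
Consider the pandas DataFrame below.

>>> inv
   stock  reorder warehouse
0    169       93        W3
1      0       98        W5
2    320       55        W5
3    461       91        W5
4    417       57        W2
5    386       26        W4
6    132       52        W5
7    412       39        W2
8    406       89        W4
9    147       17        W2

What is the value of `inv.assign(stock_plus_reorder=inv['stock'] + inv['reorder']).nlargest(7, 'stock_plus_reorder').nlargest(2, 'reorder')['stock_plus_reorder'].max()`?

552

add column stock_plus_reorder = inv['stock'] + inv['reorder']:
   stock  reorder warehouse  stock_plus_reorder
0    169       93        W3                 262
1      0       98        W5                  98
2    320       55        W5                 375
3    461       91        W5                 552
4    417       57        W2                 474
5    386       26        W4                 412
6    132       52        W5                 184
7    412       39        W2                 451
8    406       89        W4                 495
9    147       17        W2                 164
take 7 rows with largest stock_plus_reorder:
   stock  reorder warehouse  stock_plus_reorder
3    461       91        W5                 552
8    406       89        W4                 495
4    417       57        W2                 474
7    412       39        W2                 451
5    386       26        W4                 412
2    320       55        W5                 375
0    169       93        W3                 262
take 2 rows with largest reorder:
   stock  reorder warehouse  stock_plus_reorder
0    169       93        W3                 262
3    461       91        W5                 552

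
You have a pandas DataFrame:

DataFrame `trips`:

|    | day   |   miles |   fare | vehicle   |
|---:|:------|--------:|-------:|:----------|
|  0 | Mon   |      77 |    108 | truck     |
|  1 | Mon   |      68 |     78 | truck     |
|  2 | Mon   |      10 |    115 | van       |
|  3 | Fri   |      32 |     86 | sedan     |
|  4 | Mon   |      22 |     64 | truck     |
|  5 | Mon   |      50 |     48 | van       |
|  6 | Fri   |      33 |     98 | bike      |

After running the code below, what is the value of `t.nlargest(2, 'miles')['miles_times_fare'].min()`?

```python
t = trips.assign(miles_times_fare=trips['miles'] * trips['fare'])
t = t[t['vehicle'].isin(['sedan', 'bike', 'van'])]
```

add column miles_times_fare = trips['miles'] * trips['fare']:
   day  miles  fare vehicle  miles_times_fare
0  Mon     77   108   truck              8316
1  Mon     68    78   truck              5304
2  Mon     10   115     van              1150
3  Fri     32    86   sedan              2752
4  Mon     22    64   truck              1408
5  Mon     50    48     van              2400
6  Fri     33    98    bike              3234
filter rows where vehicle in ['sedan', 'bike', 'van']:
   day  miles  fare vehicle  miles_times_fare
2  Mon     10   115     van              1150
3  Fri     32    86   sedan              2752
5  Mon     50    48     van              2400
6  Fri     33    98    bike              3234
take 2 rows with largest miles:
   day  miles  fare vehicle  miles_times_fare
5  Mon     50    48     van              2400
6  Fri     33    98    bike              3234

2400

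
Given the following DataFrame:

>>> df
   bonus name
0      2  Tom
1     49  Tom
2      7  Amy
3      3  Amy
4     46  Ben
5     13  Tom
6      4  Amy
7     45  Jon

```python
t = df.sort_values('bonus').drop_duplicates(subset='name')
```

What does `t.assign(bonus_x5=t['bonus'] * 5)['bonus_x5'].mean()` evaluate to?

120.0

sort by bonus:
   bonus name
0      2  Tom
3      3  Amy
6      4  Amy
2      7  Amy
5     13  Tom
7     45  Jon
4     46  Ben
1     49  Tom
drop duplicate name (keep=first):
   bonus name
0      2  Tom
3      3  Amy
7     45  Jon
4     46  Ben
add column bonus_x5 = t['bonus'] * 5:
   bonus name  bonus_x5
0      2  Tom        10
3      3  Amy        15
7     45  Jon       225
4     46  Ben       230
The mean of column 'bonus_x5' is 120.0.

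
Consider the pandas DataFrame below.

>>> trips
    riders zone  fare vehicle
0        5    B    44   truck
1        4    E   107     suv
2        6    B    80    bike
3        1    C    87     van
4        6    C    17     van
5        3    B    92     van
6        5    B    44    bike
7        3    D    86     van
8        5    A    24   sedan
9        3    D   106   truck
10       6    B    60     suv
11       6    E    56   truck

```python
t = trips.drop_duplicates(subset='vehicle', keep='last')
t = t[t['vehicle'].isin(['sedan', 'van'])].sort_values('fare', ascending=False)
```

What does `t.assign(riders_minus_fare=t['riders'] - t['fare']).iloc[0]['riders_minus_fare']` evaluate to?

drop duplicate vehicle (keep=last):
    riders zone  fare vehicle
6        5    B    44    bike
7        3    D    86     van
8        5    A    24   sedan
10       6    B    60     suv
11       6    E    56   truck
filter rows where vehicle in ['sedan', 'van']:
   riders zone  fare vehicle
7       3    D    86     van
8       5    A    24   sedan
sort by fare descending:
   riders zone  fare vehicle
7       3    D    86     van
8       5    A    24   sedan
add column riders_minus_fare = t['riders'] - t['fare']:
   riders zone  fare vehicle  riders_minus_fare
7       3    D    86     van                -83
8       5    A    24   sedan                -19

-83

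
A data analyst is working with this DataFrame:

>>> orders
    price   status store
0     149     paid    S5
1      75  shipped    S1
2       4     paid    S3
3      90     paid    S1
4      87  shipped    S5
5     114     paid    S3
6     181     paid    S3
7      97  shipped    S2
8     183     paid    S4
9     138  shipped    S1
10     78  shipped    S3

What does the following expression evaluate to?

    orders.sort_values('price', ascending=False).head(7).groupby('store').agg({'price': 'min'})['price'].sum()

sort by price descending:
    price   status store
8     183     paid    S4
6     181     paid    S3
0     149     paid    S5
9     138  shipped    S1
5     114     paid    S3
7      97  shipped    S2
3      90     paid    S1
4      87  shipped    S5
10     78  shipped    S3
1      75  shipped    S1
2       4     paid    S3
take first 7 rows:
   price   status store
8    183     paid    S4
6    181     paid    S3
0    149     paid    S5
9    138  shipped    S1
5    114     paid    S3
7     97  shipped    S2
3     90     paid    S1
group by store, min of price:
       price
store       
S1        90
S2        97
S3       114
S4       183
S5       149
Taking the sum of column 'price' gives 633.

633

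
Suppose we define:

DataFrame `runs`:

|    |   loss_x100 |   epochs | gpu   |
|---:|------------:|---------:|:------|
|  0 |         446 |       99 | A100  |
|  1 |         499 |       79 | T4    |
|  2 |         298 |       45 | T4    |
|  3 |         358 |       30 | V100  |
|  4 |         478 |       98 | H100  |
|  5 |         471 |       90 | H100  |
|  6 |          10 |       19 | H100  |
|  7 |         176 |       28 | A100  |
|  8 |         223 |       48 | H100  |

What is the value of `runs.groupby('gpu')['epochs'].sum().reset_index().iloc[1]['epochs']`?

255

group by gpu, sum of epochs:
gpu
A100    127
H100    255
T4      124
V100     30
Name: epochs, dtype: int64
reset_index():
    gpu  epochs
0  A100     127
1  H100     255
2    T4     124
3  V100      30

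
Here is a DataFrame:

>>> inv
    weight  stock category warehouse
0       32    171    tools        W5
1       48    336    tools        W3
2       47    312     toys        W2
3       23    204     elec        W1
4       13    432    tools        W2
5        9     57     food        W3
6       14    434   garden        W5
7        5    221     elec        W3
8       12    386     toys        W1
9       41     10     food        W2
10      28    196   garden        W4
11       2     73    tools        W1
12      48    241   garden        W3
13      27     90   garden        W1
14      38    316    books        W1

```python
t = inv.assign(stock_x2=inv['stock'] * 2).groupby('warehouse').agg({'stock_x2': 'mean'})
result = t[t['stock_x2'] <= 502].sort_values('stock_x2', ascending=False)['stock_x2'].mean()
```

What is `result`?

415.7

add column stock_x2 = inv['stock'] * 2:
    weight  stock category warehouse  stock_x2
0       32    171    tools        W5       342
1       48    336    tools        W3       672
2       47    312     toys        W2       624
3       23    204     elec        W1       408
4       13    432    tools        W2       864
5        9     57     food        W3       114
6       14    434   garden        W5       868
7        5    221     elec        W3       442
8       12    386     toys        W1       772
9       41     10     food        W2        20
10      28    196   garden        W4       392
11       2     73    tools        W1       146
12      48    241   garden        W3       482
13      27     90   garden        W1       180
14      38    316    books        W1       632
group by warehouse, mean of stock_x2:
             stock_x2
warehouse            
W1         427.600000
W2         502.666667
W3         427.500000
W4         392.000000
W5         605.000000
filter rows where stock_x2 <= 502:
           stock_x2
warehouse          
W1            427.6
W3            427.5
W4            392.0
sort by stock_x2 descending:
           stock_x2
warehouse          
W1            427.6
W3            427.5
W4            392.0
Then the mean of column 'stock_x2': 415.7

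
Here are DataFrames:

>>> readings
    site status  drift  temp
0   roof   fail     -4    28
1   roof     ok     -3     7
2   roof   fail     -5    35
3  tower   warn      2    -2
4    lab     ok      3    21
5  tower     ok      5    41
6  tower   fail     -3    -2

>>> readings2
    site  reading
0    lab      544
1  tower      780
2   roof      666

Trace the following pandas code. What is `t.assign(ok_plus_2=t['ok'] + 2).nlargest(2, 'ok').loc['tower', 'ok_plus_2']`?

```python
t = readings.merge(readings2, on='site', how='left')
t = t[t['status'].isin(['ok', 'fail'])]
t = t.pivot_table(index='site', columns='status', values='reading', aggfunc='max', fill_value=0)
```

merge on 'site' (how='left') → 7 rows:
    site status  drift  temp  reading
0   roof   fail     -4    28      666
1   roof     ok     -3     7      666
2   roof   fail     -5    35      666
3  tower   warn      2    -2      780
4    lab     ok      3    21      544
5  tower     ok      5    41      780
6  tower   fail     -3    -2      780
filter rows where status in ['ok', 'fail']:
    site status  drift  temp  reading
0   roof   fail     -4    28      666
1   roof     ok     -3     7      666
2   roof   fail     -5    35      666
4    lab     ok      3    21      544
5  tower     ok      5    41      780
6  tower   fail     -3    -2      780
pivot: rows=site, cols=status, max(reading):
status  fail   ok
site             
lab        0  544
roof     666  666
tower    780  780
add column ok_plus_2 = t['ok'] + 2:
status  fail   ok  ok_plus_2
site                        
lab        0  544        546
roof     666  666        668
tower    780  780        782
take 2 rows with largest ok:
status  fail   ok  ok_plus_2
site                        
tower    780  780        782
roof     666  666        668

782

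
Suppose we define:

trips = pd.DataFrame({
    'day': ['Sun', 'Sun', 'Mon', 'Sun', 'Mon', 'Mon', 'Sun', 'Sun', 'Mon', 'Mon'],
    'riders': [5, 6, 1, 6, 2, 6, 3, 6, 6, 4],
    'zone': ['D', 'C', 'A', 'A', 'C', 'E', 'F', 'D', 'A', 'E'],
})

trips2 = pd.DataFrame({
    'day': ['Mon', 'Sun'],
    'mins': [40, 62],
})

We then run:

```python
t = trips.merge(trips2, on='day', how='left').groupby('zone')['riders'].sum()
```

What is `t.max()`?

13

merge on 'day' (how='left') → 10 rows:
   day  riders zone  mins
0  Sun       5    D    62
1  Sun       6    C    62
2  Mon       1    A    40
3  Sun       6    A    62
4  Mon       2    C    40
5  Mon       6    E    40
6  Sun       3    F    62
7  Sun       6    D    62
8  Mon       6    A    40
9  Mon       4    E    40
group by zone, sum of riders:
zone
A    13
C     8
D    11
E    10
F     3
Name: riders, dtype: int64
Taking the max of the resulting series gives 13.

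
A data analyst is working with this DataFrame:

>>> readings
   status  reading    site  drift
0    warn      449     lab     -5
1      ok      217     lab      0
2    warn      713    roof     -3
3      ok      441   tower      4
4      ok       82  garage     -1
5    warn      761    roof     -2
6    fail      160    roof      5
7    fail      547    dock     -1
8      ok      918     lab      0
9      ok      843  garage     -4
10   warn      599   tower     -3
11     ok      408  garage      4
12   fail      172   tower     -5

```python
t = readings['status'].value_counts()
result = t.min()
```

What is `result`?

3

value_counts of status:
status
ok      6
warn    4
fail    3
Name: count, dtype: int64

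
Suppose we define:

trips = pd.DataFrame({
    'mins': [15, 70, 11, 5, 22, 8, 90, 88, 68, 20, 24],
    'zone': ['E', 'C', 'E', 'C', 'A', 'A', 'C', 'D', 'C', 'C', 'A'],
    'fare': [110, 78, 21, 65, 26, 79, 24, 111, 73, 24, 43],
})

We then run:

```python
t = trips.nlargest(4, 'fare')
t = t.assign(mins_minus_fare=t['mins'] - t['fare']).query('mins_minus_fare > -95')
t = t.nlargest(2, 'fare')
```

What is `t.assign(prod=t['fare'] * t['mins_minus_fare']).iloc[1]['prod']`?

take 4 rows with largest fare:
   mins zone  fare
7    88    D   111
0    15    E   110
5     8    A    79
1    70    C    78
add column mins_minus_fare = t['mins'] - t['fare']:
   mins zone  fare  mins_minus_fare
7    88    D   111              -23
0    15    E   110              -95
5     8    A    79              -71
1    70    C    78               -8
filter rows where mins_minus_fare > -95:
   mins zone  fare  mins_minus_fare
7    88    D   111              -23
5     8    A    79              -71
1    70    C    78               -8
take 2 rows with largest fare:
   mins zone  fare  mins_minus_fare
7    88    D   111              -23
5     8    A    79              -71
add column prod = t['fare'] * t['mins_minus_fare']:
   mins zone  fare  mins_minus_fare  prod
7    88    D   111              -23 -2553
5     8    A    79              -71 -5609
So iloc[1]['prod'] = -5609.

-5609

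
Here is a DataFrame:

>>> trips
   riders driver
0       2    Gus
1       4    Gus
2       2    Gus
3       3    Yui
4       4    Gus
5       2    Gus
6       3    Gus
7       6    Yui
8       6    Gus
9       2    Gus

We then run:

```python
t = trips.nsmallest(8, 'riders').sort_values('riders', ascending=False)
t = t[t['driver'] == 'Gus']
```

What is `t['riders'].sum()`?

take 8 rows with smallest riders:
   riders driver
0       2    Gus
2       2    Gus
5       2    Gus
9       2    Gus
3       3    Yui
6       3    Gus
1       4    Gus
4       4    Gus
sort by riders descending:
   riders driver
1       4    Gus
4       4    Gus
3       3    Yui
6       3    Gus
0       2    Gus
2       2    Gus
5       2    Gus
9       2    Gus
filter rows where driver == 'Gus':
   riders driver
1       4    Gus
4       4    Gus
6       3    Gus
0       2    Gus
2       2    Gus
5       2    Gus
9       2    Gus
Finally, sum of column 'riders' = 19.

19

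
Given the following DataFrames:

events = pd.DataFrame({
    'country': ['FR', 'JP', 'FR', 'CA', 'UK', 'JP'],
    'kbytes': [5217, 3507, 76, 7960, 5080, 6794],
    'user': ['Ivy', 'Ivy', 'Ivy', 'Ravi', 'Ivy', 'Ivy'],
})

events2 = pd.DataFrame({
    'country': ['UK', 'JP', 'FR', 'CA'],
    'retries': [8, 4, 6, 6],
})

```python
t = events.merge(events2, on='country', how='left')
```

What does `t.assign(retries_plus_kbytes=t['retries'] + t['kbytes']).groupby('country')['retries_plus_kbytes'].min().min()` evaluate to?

merge on 'country' (how='left') → 6 rows:
  country  kbytes  user  retries
0      FR    5217   Ivy        6
1      JP    3507   Ivy        4
2      FR      76   Ivy        6
3      CA    7960  Ravi        6
4      UK    5080   Ivy        8
5      JP    6794   Ivy        4
add column retries_plus_kbytes = t['retries'] + t['kbytes']:
  country  kbytes  user  retries  retries_plus_kbytes
0      FR    5217   Ivy        6                 5223
1      JP    3507   Ivy        4                 3511
2      FR      76   Ivy        6                   82
3      CA    7960  Ravi        6                 7966
4      UK    5080   Ivy        8                 5088
5      JP    6794   Ivy        4                 6798
group by country, min of retries_plus_kbytes:
country
CA    7966
FR      82
JP    3511
UK    5088
Name: retries_plus_kbytes, dtype: int64
Then the min of the resulting series: 82

82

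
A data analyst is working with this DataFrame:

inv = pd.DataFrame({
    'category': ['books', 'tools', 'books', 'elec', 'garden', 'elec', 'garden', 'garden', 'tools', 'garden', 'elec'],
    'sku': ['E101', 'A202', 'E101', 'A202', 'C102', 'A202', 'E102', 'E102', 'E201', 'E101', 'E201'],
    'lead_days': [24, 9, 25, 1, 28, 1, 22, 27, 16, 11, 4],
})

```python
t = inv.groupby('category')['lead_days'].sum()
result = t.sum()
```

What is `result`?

group by category, sum of lead_days:
category
books     49
elec       6
garden    88
tools     25
Name: lead_days, dtype: int64
Taking the sum of the resulting series gives 168.

168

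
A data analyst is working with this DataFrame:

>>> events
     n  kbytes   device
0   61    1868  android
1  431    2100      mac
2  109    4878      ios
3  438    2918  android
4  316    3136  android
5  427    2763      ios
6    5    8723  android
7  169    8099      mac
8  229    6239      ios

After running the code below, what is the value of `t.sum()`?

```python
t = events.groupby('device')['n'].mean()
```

group by device, mean of n:
device
android    205.0
ios        255.0
mac        300.0
Name: n, dtype: float64

760.0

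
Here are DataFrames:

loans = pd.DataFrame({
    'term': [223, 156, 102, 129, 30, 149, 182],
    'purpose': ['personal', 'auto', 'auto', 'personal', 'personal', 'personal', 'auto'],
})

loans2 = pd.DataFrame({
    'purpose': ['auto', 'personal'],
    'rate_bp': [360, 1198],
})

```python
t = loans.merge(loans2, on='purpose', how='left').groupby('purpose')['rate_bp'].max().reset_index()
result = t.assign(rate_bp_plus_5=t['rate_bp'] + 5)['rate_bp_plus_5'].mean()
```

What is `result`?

merge on 'purpose' (how='left') → 7 rows:
   term   purpose  rate_bp
0   223  personal     1198
1   156      auto      360
2   102      auto      360
3   129  personal     1198
4    30  personal     1198
5   149  personal     1198
6   182      auto      360
group by purpose, max of rate_bp:
purpose
auto         360
personal    1198
Name: rate_bp, dtype: int64
reset_index():
    purpose  rate_bp
0      auto      360
1  personal     1198
add column rate_bp_plus_5 = t['rate_bp'] + 5:
    purpose  rate_bp  rate_bp_plus_5
0      auto      360             365
1  personal     1198            1203
Reading off the mean of column 'rate_bp_plus_5', we get 784.0.

784.0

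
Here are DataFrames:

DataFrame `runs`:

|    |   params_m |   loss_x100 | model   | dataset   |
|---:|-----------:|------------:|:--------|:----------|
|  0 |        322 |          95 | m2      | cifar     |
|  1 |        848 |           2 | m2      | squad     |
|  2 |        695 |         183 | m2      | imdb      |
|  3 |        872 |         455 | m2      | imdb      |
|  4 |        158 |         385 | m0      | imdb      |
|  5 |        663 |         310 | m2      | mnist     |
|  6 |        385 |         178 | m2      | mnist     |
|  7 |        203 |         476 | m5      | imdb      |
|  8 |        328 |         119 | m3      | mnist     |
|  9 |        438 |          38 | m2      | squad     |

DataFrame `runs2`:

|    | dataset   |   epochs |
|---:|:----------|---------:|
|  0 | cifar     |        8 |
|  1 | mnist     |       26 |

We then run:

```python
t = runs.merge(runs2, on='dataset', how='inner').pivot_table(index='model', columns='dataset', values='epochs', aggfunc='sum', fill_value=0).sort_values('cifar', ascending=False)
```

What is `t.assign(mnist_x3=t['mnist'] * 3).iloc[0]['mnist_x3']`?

merge on 'dataset' (how='inner') → 4 rows:
   params_m  loss_x100 model dataset  epochs
0       322         95    m2   cifar       8
1       663        310    m2   mnist      26
2       385        178    m2   mnist      26
3       328        119    m3   mnist      26
pivot: rows=model, cols=dataset, sum(epochs):
dataset  cifar  mnist
model                
m2           8     52
m3           0     26
sort by cifar descending:
dataset  cifar  mnist
model                
m2           8     52
m3           0     26
add column mnist_x3 = t['mnist'] * 3:
dataset  cifar  mnist  mnist_x3
model                          
m2           8     52       156
m3           0     26        78
Hence 156.

156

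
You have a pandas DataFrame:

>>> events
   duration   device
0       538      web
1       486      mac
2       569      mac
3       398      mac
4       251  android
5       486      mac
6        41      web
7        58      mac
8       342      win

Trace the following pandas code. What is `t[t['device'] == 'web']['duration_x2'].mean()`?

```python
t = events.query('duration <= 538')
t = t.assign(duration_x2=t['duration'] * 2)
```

579.0

filter rows where duration <= 538:
   duration   device
0       538      web
1       486      mac
3       398      mac
4       251  android
5       486      mac
6        41      web
7        58      mac
8       342      win
add column duration_x2 = t['duration'] * 2:
   duration   device  duration_x2
0       538      web         1076
1       486      mac          972
3       398      mac          796
4       251  android          502
5       486      mac          972
6        41      web           82
7        58      mac          116
8       342      win          684
filter rows where device == 'web':
   duration device  duration_x2
0       538    web         1076
6        41    web           82
Finally, mean of column 'duration_x2' = 579.0.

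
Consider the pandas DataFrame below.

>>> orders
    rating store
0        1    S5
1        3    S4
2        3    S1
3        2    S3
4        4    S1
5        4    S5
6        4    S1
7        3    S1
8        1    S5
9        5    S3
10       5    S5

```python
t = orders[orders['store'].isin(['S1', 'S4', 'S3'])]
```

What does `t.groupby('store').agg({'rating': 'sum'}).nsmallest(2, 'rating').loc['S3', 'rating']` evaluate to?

filter rows where store in ['S1', 'S4', 'S3']:
   rating store
1       3    S4
2       3    S1
3       2    S3
4       4    S1
6       4    S1
7       3    S1
9       5    S3
group by store, sum of rating:
       rating
store        
S1         14
S3          7
S4          3
take 2 rows with smallest rating:
       rating
store        
S4          3
S3          7
The value at row 'S3', column 'rating' is 7.

7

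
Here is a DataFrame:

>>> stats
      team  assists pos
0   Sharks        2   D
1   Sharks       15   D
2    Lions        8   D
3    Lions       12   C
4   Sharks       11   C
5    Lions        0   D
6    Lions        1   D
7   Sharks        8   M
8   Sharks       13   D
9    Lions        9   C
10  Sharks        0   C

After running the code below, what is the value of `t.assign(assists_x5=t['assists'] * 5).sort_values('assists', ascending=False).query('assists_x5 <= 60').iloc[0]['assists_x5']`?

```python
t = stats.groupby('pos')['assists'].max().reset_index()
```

60

group by pos, max of assists:
pos
C    12
D    15
M     8
Name: assists, dtype: int64
reset_index():
  pos  assists
0   C       12
1   D       15
2   M        8
add column assists_x5 = t['assists'] * 5:
  pos  assists  assists_x5
0   C       12          60
1   D       15          75
2   M        8          40
sort by assists descending:
  pos  assists  assists_x5
1   D       15          75
0   C       12          60
2   M        8          40
filter rows where assists_x5 <= 60:
  pos  assists  assists_x5
0   C       12          60
2   M        8          40
So iloc[0]['assists_x5'] = 60.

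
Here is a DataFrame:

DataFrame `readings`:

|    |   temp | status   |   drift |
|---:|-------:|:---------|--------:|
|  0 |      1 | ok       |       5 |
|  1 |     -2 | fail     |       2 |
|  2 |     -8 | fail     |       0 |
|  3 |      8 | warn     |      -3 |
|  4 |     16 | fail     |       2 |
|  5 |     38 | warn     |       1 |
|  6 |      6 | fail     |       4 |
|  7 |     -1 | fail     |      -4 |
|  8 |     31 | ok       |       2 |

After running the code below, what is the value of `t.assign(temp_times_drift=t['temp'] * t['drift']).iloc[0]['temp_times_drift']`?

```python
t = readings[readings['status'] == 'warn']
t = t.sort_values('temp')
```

-24

filter rows where status == 'warn':
   temp status  drift
3     8   warn     -3
5    38   warn      1
sort by temp:
   temp status  drift
3     8   warn     -3
5    38   warn      1
add column temp_times_drift = t['temp'] * t['drift']:
   temp status  drift  temp_times_drift
3     8   warn     -3               -24
5    38   warn      1                38
Hence -24.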